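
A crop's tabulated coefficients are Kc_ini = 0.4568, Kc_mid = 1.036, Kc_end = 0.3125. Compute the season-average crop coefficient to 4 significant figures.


Approach: apply a simple seasonal average, Kc_avg = (Kc_ini + Kc_mid + Kc_end)/3.
Kc_avg = (0.4568 + 1.036 + 0.3125)/3 = 0.6018
Therefore the season-average crop coefficient = 0.6018.


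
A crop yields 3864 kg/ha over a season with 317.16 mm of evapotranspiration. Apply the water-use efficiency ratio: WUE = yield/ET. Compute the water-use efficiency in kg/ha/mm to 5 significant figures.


WUE = 3864 / 317.16 = 12.183 kg/ha/mm
Therefore the water-use efficiency = 12.183 kg/ha/mm.


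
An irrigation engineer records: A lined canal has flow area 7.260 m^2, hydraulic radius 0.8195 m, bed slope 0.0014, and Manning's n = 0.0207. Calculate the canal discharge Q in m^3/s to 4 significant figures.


Approach: apply Manning's equation, Q = (1/n)*A*R^(2/3)*S^(1/2).
Q = (1/0.0207) * 7.260 * 0.8195^(2/3) * 0.0014^(1/2) = 11.49 m^3/s
Therefore the canal discharge Q = 11.49 m^3/s.


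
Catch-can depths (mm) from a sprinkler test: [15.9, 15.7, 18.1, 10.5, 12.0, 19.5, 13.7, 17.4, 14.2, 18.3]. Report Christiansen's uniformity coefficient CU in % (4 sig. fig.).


Approach: apply Christiansen's uniformity coefficient, CU = (1 - mean_abs_deviation/mean)*100.
mean = 15.5300 mm
mean |d_i - mean| = 2.34400 mm
CU = (1 - 2.34400/15.5300)*100 = 84.91 %
Therefore Christiansen's uniformity coefficient CU = 84.91 %.


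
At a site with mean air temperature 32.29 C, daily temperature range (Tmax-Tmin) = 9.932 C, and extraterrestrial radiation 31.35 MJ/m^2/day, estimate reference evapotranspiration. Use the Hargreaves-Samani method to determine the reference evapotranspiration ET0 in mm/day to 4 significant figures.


Approach: apply the Hargreaves-Samani method, ET0 = 0.0023*(Tmean+17.8)*sqrt(Tmax-Tmin)*0.408*Ra.
ET0 = 0.0023*(32.29+17.8)*sqrt(9.932)*0.408*31.35 = 4.644 mm/day
Therefore the reference evapotranspiration ET0 = 4.644 mm/day.


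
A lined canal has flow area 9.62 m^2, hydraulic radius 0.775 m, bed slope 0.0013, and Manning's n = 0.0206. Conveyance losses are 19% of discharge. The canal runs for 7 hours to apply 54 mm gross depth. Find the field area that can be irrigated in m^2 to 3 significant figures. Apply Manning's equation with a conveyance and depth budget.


Approach: apply Manning's equation with a conveyance and depth budget, Q = (1/n)*A*R^(2/3)*S^(1/2); Q_field = Q*(1-loss); Area = Q_field*t/(d/1000).
Step 1 — canal discharge (Manning's equation):
  Q = (1/0.0206) * 9.62 * 0.775^(2/3) * 0.0013^(1/2) = 14.206 m^3/s
Step 2 — delivered flow: Q_field = 14.206*(1 - 19/100) = 11.507 m^3/s
Step 3 — volume delivered: V = 11.507 * 7*3600 = 289980 m^3
Step 4 — area served: A = V / (depth/1000) = 289980 / 0.054 = 5370000 m^2
Therefore the field area that can be irrigated = 5370000 m^2.


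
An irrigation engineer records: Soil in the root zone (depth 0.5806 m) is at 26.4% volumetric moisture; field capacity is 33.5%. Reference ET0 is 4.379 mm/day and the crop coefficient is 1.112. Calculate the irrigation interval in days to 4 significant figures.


Approach: apply soil-water budget scheduling, SMD = (FC-theta)/100*depth*1000; ETc = ET0*Kc; interval = SMD/ETc.
Step 1 — soil moisture deficit:
  SMD = (33.5 - 26.4)/100 * 0.5806 * 1000 = 41.2226 mm
Step 2 — daily crop ET (ETc = ET0*Kc):
  ETc = 4.379 * 1.112 = 4.86945 mm/day
Step 3 — irrigation interval (SMD/ETc):
  interval = 41.2226 / 4.86945 = 8.466 days
Therefore the irrigation interval = 8.466 days.


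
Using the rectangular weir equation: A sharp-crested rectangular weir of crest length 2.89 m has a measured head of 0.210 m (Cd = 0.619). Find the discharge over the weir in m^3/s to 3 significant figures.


Approach: apply the rectangular weir equation, Q = (2/3)*Cd*L*sqrt(2g)*H^1.5.
Q = (2/3)*0.619*2.89*sqrt(2*9.81)*0.210^1.5 = 0.508 m^3/s
Therefore the discharge over the weir = 0.508 m^3/s.


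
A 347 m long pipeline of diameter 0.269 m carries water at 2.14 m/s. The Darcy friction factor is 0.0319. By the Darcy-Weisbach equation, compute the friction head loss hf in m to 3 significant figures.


Approach: apply the Darcy-Weisbach equation, hf = f*(L/D)*(v^2/(2g)).
hf = 0.0319 * (347/0.269) * (2.14^2 / (2*9.81))
hf = 9.60 m
Therefore the friction head loss hf = 9.60 m.


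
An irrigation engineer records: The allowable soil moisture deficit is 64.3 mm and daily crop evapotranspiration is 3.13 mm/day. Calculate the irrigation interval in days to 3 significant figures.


Approach: apply the irrigation interval relation, interval = SMD / ETc.
interval = 64.3 / 3.13 = 20.5 days
Therefore the irrigation interval = 20.5 days.


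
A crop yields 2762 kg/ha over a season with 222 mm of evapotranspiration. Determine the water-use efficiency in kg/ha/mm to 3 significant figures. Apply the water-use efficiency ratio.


Approach: apply the water-use efficiency ratio, WUE = yield/ET.
WUE = 2762 / 222 = 12.4 kg/ha/mm
Therefore the water-use efficiency = 12.4 kg/ha/mm.


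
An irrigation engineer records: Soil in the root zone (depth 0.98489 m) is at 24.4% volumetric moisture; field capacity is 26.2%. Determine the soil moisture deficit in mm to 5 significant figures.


Approach: apply the soil moisture deficit relation, SMD = (FC - theta)/100 * depth * 1000.
SMD = (26.2 - 24.4)/100 * 0.98489 * 1000 = 17.728 mm
Therefore the soil moisture deficit = 17.728 mm.


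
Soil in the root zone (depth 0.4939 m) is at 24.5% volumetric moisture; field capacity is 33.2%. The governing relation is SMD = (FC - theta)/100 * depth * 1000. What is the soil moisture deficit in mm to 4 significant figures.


SMD = (33.2 - 24.5)/100 * 0.4939 * 1000 = 42.97 mm
Therefore the soil moisture deficit = 42.97 mm.


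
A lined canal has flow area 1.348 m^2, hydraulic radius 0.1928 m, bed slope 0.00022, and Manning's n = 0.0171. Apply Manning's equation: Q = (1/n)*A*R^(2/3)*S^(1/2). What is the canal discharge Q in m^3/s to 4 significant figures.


Q = (1/0.0171) * 1.348 * 0.1928^(2/3) * 0.00022^(1/2) = 0.3902 m^3/s
Therefore the canal discharge Q = 0.3902 m^3/s.


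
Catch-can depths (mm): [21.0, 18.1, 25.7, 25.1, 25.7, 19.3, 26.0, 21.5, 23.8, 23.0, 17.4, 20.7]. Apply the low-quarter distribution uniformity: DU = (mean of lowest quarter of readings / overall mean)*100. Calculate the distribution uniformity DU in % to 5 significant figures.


sorted lowest 3 of 12: [17.4, 18.1, 19.3] -> mean = 18.26667 mm
overall mean = 22.27500 mm
DU = (18.26667/22.27500)*100 = 82.005 %
Therefore the distribution uniformity DU = 82.005 %.


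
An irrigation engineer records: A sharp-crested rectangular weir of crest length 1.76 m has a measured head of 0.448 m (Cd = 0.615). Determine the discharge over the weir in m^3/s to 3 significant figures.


Approach: apply the rectangular weir equation, Q = (2/3)*Cd*L*sqrt(2g)*H^1.5.
Q = (2/3)*0.615*1.76*sqrt(2*9.81)*0.448^1.5 = 0.958 m^3/s
Therefore the discharge over the weir = 0.958 m^3/s.


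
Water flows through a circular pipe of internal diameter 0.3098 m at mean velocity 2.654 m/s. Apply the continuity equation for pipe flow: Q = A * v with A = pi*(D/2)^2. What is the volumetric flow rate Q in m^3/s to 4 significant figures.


A = pi*(0.3098/2)^2 = 0.0753794 m^2
Q = 0.0753794 * 2.654 = 0.2001 m^3/s
Therefore the volumetric flow rate Q = 0.2001 m^3/s.


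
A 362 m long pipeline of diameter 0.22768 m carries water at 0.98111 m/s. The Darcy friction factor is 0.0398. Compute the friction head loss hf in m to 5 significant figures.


Approach: apply the Darcy-Weisbach equation, hf = f*(L/D)*(v^2/(2g)).
hf = 0.0398 * (362/0.22768) * (0.98111^2 / (2*9.81))
hf = 3.1046 m
Therefore the friction head loss hf = 3.1046 m.


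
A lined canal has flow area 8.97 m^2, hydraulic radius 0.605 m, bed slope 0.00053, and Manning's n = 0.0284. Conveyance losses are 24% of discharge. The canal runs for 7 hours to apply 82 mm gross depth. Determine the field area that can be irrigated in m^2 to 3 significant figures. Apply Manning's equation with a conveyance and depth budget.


Approach: apply Manning's equation with a conveyance and depth budget, Q = (1/n)*A*R^(2/3)*S^(1/2); Q_field = Q*(1-loss); Area = Q_field*t/(d/1000).
Step 1 — canal discharge (Manning's equation):
  Q = (1/0.0284) * 8.97 * 0.605^(2/3) * 0.00053^(1/2) = 5.2013 m^3/s
Step 2 — delivered flow: Q_field = 5.2013*(1 - 24/100) = 3.9530 m^3/s
Step 3 — volume delivered: V = 3.9530 * 7*3600 = 99616 m^3
Step 4 — area served: A = V / (depth/1000) = 99616 / 0.082 = 1210000 m^2
Therefore the field area that can be irrigated = 1210000 m^2.


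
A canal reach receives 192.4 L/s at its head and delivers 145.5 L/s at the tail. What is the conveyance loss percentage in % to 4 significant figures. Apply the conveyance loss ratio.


Approach: apply the conveyance loss ratio, loss% = ((Q_head - Q_tail)/Q_head)*100.
loss = ((192.4 - 145.5)/192.4)*100 = 24.38 %
Therefore the conveyance loss percentage = 24.38 %.


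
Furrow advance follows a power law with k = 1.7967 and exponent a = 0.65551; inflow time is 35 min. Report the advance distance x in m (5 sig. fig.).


Approach: apply the power-law advance function, x = k*t^a.
x = 1.7967 * 35^0.65551 = 18.477 m
Therefore the advance distance x = 18.477 m.


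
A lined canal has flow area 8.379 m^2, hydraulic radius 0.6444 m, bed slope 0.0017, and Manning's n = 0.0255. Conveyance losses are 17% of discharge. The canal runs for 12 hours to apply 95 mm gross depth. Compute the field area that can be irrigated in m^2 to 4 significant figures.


Approach: apply Manning's equation with a conveyance and depth budget, Q = (1/n)*A*R^(2/3)*S^(1/2); Q_field = Q*(1-loss); Area = Q_field*t/(d/1000).
Step 1 — canal discharge (Manning's equation):
  Q = (1/0.0255) * 8.379 * 0.6444^(2/3) * 0.0017^(1/2) = 10.1076 m^3/s
Step 2 — delivered flow: Q_field = 10.1076*(1 - 17/100) = 8.38928 m^3/s
Step 3 — volume delivered: V = 8.38928 * 12*3600 = 362417 m^3
Step 4 — area served: A = V / (depth/1000) = 362417 / 0.095 = 3815000 m^2
Therefore the field area that can be irrigated = 3815000 m^2.


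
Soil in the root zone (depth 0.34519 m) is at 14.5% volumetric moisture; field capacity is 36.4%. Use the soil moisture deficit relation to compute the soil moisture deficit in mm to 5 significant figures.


Approach: apply the soil moisture deficit relation, SMD = (FC - theta)/100 * depth * 1000.
SMD = (36.4 - 14.5)/100 * 0.34519 * 1000 = 75.597 mm
Therefore the soil moisture deficit = 75.597 mm.


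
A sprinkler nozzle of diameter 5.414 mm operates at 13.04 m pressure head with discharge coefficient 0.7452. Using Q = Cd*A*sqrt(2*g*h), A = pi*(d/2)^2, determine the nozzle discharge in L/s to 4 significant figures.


A = pi*(5.414e-3/2)^2 = 2.30211e-05 m^2
Q = 0.7452 * 2.30211e-05 * sqrt(2*9.81*13.04) * 1000 = 0.2744 L/s
Therefore the nozzle discharge = 0.2744 L/s.


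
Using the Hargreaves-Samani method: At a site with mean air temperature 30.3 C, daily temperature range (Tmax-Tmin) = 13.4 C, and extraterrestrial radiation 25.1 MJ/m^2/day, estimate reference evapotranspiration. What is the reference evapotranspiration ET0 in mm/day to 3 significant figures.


Approach: apply the Hargreaves-Samani method, ET0 = 0.0023*(Tmean+17.8)*sqrt(Tmax-Tmin)*0.408*Ra.
ET0 = 0.0023*(30.3+17.8)*sqrt(13.4)*0.408*25.1 = 4.15 mm/day
Therefore the reference evapotranspiration ET0 = 4.15 mm/day.


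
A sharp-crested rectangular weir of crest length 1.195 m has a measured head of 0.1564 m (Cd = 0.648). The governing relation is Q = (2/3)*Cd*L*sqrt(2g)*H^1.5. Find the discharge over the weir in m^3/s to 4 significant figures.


Q = (2/3)*0.648*1.195*sqrt(2*9.81)*0.1564^1.5 = 0.1414 m^3/s
Therefore the discharge over the weir = 0.1414 m^3/s.


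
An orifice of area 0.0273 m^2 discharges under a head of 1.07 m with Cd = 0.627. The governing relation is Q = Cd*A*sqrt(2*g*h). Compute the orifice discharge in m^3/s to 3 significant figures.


Q = 0.627 * 0.0273 * sqrt(2*9.81*1.07) = 0.0784 m^3/s
Therefore the orifice discharge = 0.0784 m^3/s.


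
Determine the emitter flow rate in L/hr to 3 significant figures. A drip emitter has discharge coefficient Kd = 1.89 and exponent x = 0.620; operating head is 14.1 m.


Approach: apply the emitter characteristic equation, q = Kd * h^x.
q = 1.89 * 14.1^0.620 = 9.75 L/hr
Therefore the emitter flow rate = 9.75 L/hr.


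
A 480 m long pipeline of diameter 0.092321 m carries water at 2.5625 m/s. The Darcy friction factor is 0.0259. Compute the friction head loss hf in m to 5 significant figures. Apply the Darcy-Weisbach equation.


Approach: apply the Darcy-Weisbach equation, hf = f*(L/D)*(v^2/(2g)).
hf = 0.0259 * (480/0.092321) * (2.5625^2 / (2*9.81))
hf = 45.068 m
Therefore the friction head loss hf = 45.068 m.


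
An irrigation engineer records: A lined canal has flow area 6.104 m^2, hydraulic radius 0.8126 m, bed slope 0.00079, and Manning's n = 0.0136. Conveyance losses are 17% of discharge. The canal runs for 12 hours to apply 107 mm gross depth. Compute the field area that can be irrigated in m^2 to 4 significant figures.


Approach: apply Manning's equation with a conveyance and depth budget, Q = (1/n)*A*R^(2/3)*S^(1/2); Q_field = Q*(1-loss); Area = Q_field*t/(d/1000).
Step 1 — canal discharge (Manning's equation):
  Q = (1/0.0136) * 6.104 * 0.8126^(2/3) * 0.00079^(1/2) = 10.9852 m^3/s
Step 2 — delivered flow: Q_field = 10.9852*(1 - 17/100) = 9.11770 m^3/s
Step 3 — volume delivered: V = 9.11770 * 12*3600 = 393884 m^3
Step 4 — area served: A = V / (depth/1000) = 393884 / 0.107 = 3681000 m^2
Therefore the field area that can be irrigated = 3681000 m^2.


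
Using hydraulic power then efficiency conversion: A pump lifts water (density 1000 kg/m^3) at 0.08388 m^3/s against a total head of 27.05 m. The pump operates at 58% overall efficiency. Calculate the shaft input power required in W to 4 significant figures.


Approach: apply hydraulic power then efficiency conversion, P = rho*g*Q*H; P_in = P/eta.
Step 1 — hydraulic power (P = rho*g*Q*H):
  P = 1000 * 9.81 * 0.08388 * 27.05 = 22258.4 W
Step 2 — input power: P_in = P/eta = 22258.4 / 0.58 = 38380 W
Therefore the shaft input power required = 38380 W.


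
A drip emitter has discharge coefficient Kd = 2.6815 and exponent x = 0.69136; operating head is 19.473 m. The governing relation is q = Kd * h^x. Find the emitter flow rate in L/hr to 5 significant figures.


q = 2.6815 * 19.473^0.69136 = 20.885 L/hr
Therefore the emitter flow rate = 20.885 L/hr.


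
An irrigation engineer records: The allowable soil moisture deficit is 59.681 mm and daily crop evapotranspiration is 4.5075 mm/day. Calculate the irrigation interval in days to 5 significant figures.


Approach: apply the irrigation interval relation, interval = SMD / ETc.
interval = 59.681 / 4.5075 = 13.240 days
Therefore the irrigation interval = 13.240 days.


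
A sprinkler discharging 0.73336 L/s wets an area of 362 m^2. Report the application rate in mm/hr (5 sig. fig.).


Approach: apply the application rate relation, rate = (Q/A)*3600.
rate = (0.73336 / 362) * 3600 = 7.2931 mm/hr
Therefore the application rate = 7.2931 mm/hr.


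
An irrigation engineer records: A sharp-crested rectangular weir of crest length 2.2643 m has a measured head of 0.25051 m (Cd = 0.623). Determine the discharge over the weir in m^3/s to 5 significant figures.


Approach: apply the rectangular weir equation, Q = (2/3)*Cd*L*sqrt(2g)*H^1.5.
Q = (2/3)*0.623*2.2643*sqrt(2*9.81)*0.25051^1.5 = 0.52230 m^3/s
Therefore the discharge over the weir = 0.52230 m^3/s.


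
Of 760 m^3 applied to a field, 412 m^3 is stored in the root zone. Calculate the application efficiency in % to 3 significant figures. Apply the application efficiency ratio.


Approach: apply the application efficiency ratio, Ea = (stored/applied)*100.
Ea = (412/760)*100 = 54.2 %
Therefore the application efficiency = 54.2 %.


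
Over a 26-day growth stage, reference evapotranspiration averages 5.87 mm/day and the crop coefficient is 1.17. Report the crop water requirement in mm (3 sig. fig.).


Approach: apply the crop water requirement relation, CWR = ET0 * Kc * days.
CWR = 5.87 * 1.17 * 26 = 179 mm
Therefore the crop water requirement = 179 mm.


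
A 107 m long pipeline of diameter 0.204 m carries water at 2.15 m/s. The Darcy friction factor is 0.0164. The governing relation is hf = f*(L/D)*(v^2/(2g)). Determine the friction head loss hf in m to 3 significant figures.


hf = 0.0164 * (107/0.204) * (2.15^2 / (2*9.81))
hf = 2.03 m
Therefore the friction head loss hf = 2.03 m.


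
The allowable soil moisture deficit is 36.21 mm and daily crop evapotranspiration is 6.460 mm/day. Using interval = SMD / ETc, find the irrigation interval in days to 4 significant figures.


interval = 36.21 / 6.460 = 5.605 days
Therefore the irrigation interval = 5.605 days.


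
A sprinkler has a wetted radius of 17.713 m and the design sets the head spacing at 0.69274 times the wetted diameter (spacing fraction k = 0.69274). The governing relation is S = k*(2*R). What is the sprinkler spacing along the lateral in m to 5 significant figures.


S = 0.69274 * (2 * 17.713) = 24.541 m
Therefore the sprinkler spacing along the lateral = 24.541 m.


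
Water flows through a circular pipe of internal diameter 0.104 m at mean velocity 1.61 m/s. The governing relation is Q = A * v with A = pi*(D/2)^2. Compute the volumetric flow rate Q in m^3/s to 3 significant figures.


A = pi*(0.104/2)^2 = 0.0084949 m^2
Q = 0.0084949 * 1.61 = 0.0137 m^3/s
Therefore the volumetric flow rate Q = 0.0137 m^3/s.


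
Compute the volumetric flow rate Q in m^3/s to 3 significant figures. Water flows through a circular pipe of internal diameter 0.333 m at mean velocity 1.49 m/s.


Approach: apply the continuity equation for pipe flow, Q = A * v with A = pi*(D/2)^2.
A = pi*(0.333/2)^2 = 0.087092 m^2
Q = 0.087092 * 1.49 = 0.130 m^3/s
Therefore the volumetric flow rate Q = 0.130 m^3/s.


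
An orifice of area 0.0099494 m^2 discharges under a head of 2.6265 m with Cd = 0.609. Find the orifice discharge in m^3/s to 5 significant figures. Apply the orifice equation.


Approach: apply the orifice equation, Q = Cd*A*sqrt(2*g*h).
Q = 0.609 * 0.0099494 * sqrt(2*9.81*2.6265) = 0.043496 m^3/s
Therefore the orifice discharge = 0.043496 m^3/s.


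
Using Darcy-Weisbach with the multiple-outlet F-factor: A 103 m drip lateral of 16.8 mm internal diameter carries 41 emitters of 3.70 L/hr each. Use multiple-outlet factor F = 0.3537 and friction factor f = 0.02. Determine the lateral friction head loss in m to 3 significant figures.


Approach: apply Darcy-Weisbach with the multiple-outlet F-factor, Q = n*q/(3600*1000) m^3/s; v = Q/A; hf = F*f*(L/D)*(v^2/(2g)).
Q = 41*3.70/(3600*1000) = 4.2139e-05 m^3/s
A = pi*(16.8e-3/2)^2 = 2.2167e-04 m^2, so v = Q/A = 0.19010 m/s
hf = 0.3537*0.02*(103/0.0168)*(0.19010^2/(2*9.81)) = 0.0799 m
Therefore the lateral friction head loss = 0.0799 m.


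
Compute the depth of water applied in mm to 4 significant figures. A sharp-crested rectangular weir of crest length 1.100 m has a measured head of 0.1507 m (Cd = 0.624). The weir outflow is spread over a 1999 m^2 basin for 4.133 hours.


Approach: apply the rectangular weir equation with a volume-to-depth conversion, Q = (2/3)*Cd*L*sqrt(2g)*H^1.5; d = Q*t/A * 1000.
Step 1 — weir discharge:
  Q = (2/3)*0.624*1.100*sqrt(2*9.81)*0.1507^1.5 = 0.118578 m^3/s
Step 2 — volume: V = 0.118578 * 4.133*3600 = 1764.30 m^3
Step 3 — depth: d = V/A * 1000 = 1764.30/1999 * 1000 = 882.6 mm
Therefore the depth of water applied = 882.6 mm.


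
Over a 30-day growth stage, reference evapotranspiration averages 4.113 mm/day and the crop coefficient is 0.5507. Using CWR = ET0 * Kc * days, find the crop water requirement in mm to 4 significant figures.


CWR = 4.113 * 0.5507 * 30 = 67.95 mm
Therefore the crop water requirement = 67.95 mm.


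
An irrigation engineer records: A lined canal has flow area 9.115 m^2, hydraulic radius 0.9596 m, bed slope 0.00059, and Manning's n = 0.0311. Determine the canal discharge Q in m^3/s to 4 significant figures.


Approach: apply Manning's equation, Q = (1/n)*A*R^(2/3)*S^(1/2).
Q = (1/0.0311) * 9.115 * 0.9596^(2/3) * 0.00059^(1/2) = 6.926 m^3/s
Therefore the canal discharge Q = 6.926 m^3/s.


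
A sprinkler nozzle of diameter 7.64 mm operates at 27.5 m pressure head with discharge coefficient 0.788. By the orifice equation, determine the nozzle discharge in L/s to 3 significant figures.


Approach: apply the orifice equation, Q = Cd*A*sqrt(2*g*h), A = pi*(d/2)^2.
A = pi*(7.64e-3/2)^2 = 4.5843e-05 m^2
Q = 0.788 * 4.5843e-05 * sqrt(2*9.81*27.5) * 1000 = 0.839 L/s
Therefore the nozzle discharge = 0.839 L/s.


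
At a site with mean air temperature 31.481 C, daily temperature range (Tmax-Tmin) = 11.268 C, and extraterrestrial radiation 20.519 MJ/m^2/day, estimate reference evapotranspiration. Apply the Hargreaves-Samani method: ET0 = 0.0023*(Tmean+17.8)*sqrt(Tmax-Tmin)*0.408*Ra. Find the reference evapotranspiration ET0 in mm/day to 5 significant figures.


ET0 = 0.0023*(31.481+17.8)*sqrt(11.268)*0.408*20.519 = 3.1853 mm/day
Therefore the reference evapotranspiration ET0 = 3.1853 mm/day.


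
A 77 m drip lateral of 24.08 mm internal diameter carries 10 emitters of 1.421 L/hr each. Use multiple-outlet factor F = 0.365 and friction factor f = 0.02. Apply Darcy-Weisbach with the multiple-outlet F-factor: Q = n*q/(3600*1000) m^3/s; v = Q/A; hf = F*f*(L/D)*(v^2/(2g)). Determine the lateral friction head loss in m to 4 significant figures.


Q = 10*1.421/(3600*1000) = 3.94722e-06 m^3/s
A = pi*(24.08e-3/2)^2 = 4.55410e-04 m^2, so v = Q/A = 0.00866740 m/s
hf = 0.365*0.02*(77/0.02408)*(0.00866740^2/(2*9.81)) = 0.00008938 m
Therefore the lateral friction head loss = 0.00008938 m.


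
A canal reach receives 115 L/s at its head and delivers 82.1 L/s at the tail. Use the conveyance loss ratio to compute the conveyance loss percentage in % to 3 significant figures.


Approach: apply the conveyance loss ratio, loss% = ((Q_head - Q_tail)/Q_head)*100.
loss = ((115 - 82.1)/115)*100 = 28.6 %
Therefore the conveyance loss percentage = 28.6 %.


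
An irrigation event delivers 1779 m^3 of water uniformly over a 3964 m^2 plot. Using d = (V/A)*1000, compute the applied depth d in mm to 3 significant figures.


d = (1779 / 3964) * 1000 = 449 mm
Therefore the applied depth d = 449 mm.


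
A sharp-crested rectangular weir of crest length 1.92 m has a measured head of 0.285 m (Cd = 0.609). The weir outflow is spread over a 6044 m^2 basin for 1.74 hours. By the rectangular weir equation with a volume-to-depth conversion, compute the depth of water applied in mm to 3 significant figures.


Approach: apply the rectangular weir equation with a volume-to-depth conversion, Q = (2/3)*Cd*L*sqrt(2g)*H^1.5; d = Q*t/A * 1000.
Step 1 — weir discharge:
  Q = (2/3)*0.609*1.92*sqrt(2*9.81)*0.285^1.5 = 0.52534 m^3/s
Step 2 — volume: V = 0.52534 * 1.74*3600 = 3290.8 m^3
Step 3 — depth: d = V/A * 1000 = 3290.8/6044 * 1000 = 544 mm
Therefore the depth of water applied = 544 mm.


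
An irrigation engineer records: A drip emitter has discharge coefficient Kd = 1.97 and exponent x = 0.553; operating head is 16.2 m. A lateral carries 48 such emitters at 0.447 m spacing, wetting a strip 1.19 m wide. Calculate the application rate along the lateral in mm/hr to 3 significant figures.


Approach: apply the emitter equation with a lateral mass balance, q = Kd*h^x; Q = n*q; rate = Q/(n*spacing*width).
Step 1 — single emitter flow (q = Kd*h^x):
  q = 1.97 * 16.2^0.553 = 9.1903 L/hr
Step 2 — total lateral flow: Q = 48 * 9.1903 = 441.13 L/hr
Step 3 — wetted area: A = 48 * 0.447 * 1.19 = 25.533 m^2
Step 4 — application rate: Q/A = 441.13/25.533 = 17.3 mm/hr
Therefore the application rate along the lateral = 17.3 mm/hr.


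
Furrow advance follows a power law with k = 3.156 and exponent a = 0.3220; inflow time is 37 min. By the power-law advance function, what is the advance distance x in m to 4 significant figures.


Approach: apply the power-law advance function, x = k*t^a.
x = 3.156 * 37^0.3220 = 10.09 m
Therefore the advance distance x = 10.09 m.


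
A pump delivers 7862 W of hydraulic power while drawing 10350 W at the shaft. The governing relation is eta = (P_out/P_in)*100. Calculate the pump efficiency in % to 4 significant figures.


eta = (7862 / 10350) * 100 = 75.96 %
Therefore the pump efficiency = 75.96 %.


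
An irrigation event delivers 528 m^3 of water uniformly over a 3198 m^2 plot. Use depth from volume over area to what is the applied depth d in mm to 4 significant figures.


Approach: apply depth from volume over area, d = (V/A)*1000.
d = (528 / 3198) * 1000 = 165.1 mm
Therefore the applied depth d = 165.1 mm.


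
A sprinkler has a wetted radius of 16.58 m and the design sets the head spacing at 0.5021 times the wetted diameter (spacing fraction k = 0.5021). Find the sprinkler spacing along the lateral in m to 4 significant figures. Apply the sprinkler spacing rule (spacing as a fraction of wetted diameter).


Approach: apply the sprinkler spacing rule (spacing as a fraction of wetted diameter), S = k*(2*R).
S = 0.5021 * (2 * 16.58) = 16.65 m
Therefore the sprinkler spacing along the lateral = 16.65 m.


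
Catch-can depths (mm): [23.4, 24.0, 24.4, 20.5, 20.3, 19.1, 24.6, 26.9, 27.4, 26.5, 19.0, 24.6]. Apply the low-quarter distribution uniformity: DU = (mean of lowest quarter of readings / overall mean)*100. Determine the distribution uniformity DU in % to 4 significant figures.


sorted lowest 3 of 12: [19.0, 19.1, 20.3] -> mean = 19.4667 mm
overall mean = 23.3917 mm
DU = (19.4667/23.3917)*100 = 83.22 %
Therefore the distribution uniformity DU = 83.22 %.


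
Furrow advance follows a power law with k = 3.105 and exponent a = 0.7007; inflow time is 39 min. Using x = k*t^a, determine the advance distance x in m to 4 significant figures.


x = 3.105 * 39^0.7007 = 40.45 m
Therefore the advance distance x = 40.45 m.


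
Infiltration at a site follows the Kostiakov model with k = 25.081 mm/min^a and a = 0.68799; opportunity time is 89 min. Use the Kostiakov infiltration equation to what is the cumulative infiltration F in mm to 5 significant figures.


Approach: apply the Kostiakov infiltration equation, F = k*t^a.
F = 25.081 * 89^0.68799 = 550.18 mm
Therefore the cumulative infiltration F = 550.18 mm.


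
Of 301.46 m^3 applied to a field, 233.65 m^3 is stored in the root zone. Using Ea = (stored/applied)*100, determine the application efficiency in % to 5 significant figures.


Ea = (233.65/301.46)*100 = 77.506 %
Therefore the application efficiency = 77.506 %.


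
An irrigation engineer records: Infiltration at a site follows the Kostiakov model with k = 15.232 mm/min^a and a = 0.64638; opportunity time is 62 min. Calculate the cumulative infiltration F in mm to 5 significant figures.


Approach: apply the Kostiakov infiltration equation, F = k*t^a.
F = 15.232 * 62^0.64638 = 219.44 mm
Therefore the cumulative infiltration F = 219.44 mm.


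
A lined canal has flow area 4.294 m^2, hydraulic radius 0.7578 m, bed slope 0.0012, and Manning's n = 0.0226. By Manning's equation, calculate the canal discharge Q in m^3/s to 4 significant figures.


Approach: apply Manning's equation, Q = (1/n)*A*R^(2/3)*S^(1/2).
Q = (1/0.0226) * 4.294 * 0.7578^(2/3) * 0.0012^(1/2) = 5.471 m^3/s
Therefore the canal discharge Q = 5.471 m^3/s.


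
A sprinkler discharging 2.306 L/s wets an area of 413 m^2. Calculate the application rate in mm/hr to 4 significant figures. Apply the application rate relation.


Approach: apply the application rate relation, rate = (Q/A)*3600.
rate = (2.306 / 413) * 3600 = 20.10 mm/hr
Therefore the application rate = 20.10 mm/hr.


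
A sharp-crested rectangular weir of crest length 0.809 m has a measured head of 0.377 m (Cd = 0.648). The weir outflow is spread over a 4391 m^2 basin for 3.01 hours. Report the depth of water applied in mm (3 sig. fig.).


Approach: apply the rectangular weir equation with a volume-to-depth conversion, Q = (2/3)*Cd*L*sqrt(2g)*H^1.5; d = Q*t/A * 1000.
Step 1 — weir discharge:
  Q = (2/3)*0.648*0.809*sqrt(2*9.81)*0.377^1.5 = 0.35834 m^3/s
Step 2 — volume: V = 0.35834 * 3.01*3600 = 3883.0 m^3
Step 3 — depth: d = V/A * 1000 = 3883.0/4391 * 1000 = 884 mm
Therefore the depth of water applied = 884 mm.


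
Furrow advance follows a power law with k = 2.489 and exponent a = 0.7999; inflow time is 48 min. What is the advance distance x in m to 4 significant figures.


Approach: apply the power-law advance function, x = k*t^a.
x = 2.489 * 48^0.7999 = 55.06 m
Therefore the advance distance x = 55.06 m.


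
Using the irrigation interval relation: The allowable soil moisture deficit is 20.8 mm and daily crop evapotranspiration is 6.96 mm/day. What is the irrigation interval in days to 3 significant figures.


Approach: apply the irrigation interval relation, interval = SMD / ETc.
interval = 20.8 / 6.96 = 2.99 days
Therefore the irrigation interval = 2.99 days.


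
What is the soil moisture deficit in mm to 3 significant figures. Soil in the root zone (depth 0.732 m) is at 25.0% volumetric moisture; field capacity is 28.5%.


Approach: apply the soil moisture deficit relation, SMD = (FC - theta)/100 * depth * 1000.
SMD = (28.5 - 25.0)/100 * 0.732 * 1000 = 25.6 mm
Therefore the soil moisture deficit = 25.6 mm.


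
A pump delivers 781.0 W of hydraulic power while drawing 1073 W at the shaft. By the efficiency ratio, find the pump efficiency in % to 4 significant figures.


Approach: apply the efficiency ratio, eta = (P_out/P_in)*100.
eta = (781.0 / 1073) * 100 = 72.79 %
Therefore the pump efficiency = 72.79 %.


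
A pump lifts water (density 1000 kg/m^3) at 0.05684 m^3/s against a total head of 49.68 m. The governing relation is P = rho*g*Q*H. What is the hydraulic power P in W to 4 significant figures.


P = 1000 * 9.81 * 0.05684 * 49.68 = 27700 W
Therefore the hydraulic power P = 27700 W.


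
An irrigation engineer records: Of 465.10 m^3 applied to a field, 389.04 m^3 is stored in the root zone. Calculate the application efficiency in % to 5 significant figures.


Approach: apply the application efficiency ratio, Ea = (stored/applied)*100.
Ea = (389.04/465.10)*100 = 83.647 %
Therefore the application efficiency = 83.647 %.


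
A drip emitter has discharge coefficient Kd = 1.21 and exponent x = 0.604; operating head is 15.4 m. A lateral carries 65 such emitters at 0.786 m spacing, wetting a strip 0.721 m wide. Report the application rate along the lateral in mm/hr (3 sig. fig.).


Approach: apply the emitter equation with a lateral mass balance, q = Kd*h^x; Q = n*q; rate = Q/(n*spacing*width).
Step 1 — single emitter flow (q = Kd*h^x):
  q = 1.21 * 15.4^0.604 = 6.3103 L/hr
Step 2 — total lateral flow: Q = 65 * 6.3103 = 410.17 L/hr
Step 3 — wetted area: A = 65 * 0.786 * 0.721 = 36.836 m^2
Step 4 — application rate: Q/A = 410.17/36.836 = 11.1 mm/hr
Therefore the application rate along the lateral = 11.1 mm/hr.


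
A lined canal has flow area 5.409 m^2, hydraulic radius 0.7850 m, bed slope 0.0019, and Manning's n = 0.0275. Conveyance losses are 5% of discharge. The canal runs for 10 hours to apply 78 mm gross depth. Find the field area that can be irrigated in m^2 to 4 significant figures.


Approach: apply Manning's equation with a conveyance and depth budget, Q = (1/n)*A*R^(2/3)*S^(1/2); Q_field = Q*(1-loss); Area = Q_field*t/(d/1000).
Step 1 — canal discharge (Manning's equation):
  Q = (1/0.0275) * 5.409 * 0.7850^(2/3) * 0.0019^(1/2) = 7.29582 m^3/s
Step 2 — delivered flow: Q_field = 7.29582*(1 - 5/100) = 6.93103 m^3/s
Step 3 — volume delivered: V = 6.93103 * 10*3600 = 249517 m^3
Step 4 — area served: A = V / (depth/1000) = 249517 / 0.078 = 3199000 m^2
Therefore the field area that can be irrigated = 3199000 m^2.


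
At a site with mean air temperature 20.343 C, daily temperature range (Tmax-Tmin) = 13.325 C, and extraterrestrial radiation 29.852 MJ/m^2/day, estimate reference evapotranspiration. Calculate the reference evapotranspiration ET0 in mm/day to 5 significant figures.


Approach: apply the Hargreaves-Samani method, ET0 = 0.0023*(Tmean+17.8)*sqrt(Tmax-Tmin)*0.408*Ra.
ET0 = 0.0023*(20.343+17.8)*sqrt(13.325)*0.408*29.852 = 3.9004 mm/day
Therefore the reference evapotranspiration ET0 = 3.9004 mm/day.


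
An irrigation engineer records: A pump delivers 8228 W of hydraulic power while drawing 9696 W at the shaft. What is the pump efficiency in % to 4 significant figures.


Approach: apply the efficiency ratio, eta = (P_out/P_in)*100.
eta = (8228 / 9696) * 100 = 84.86 %
Therefore the pump efficiency = 84.86 %.


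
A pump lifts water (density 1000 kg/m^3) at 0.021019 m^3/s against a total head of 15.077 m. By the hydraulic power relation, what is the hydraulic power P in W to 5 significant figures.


Approach: apply the hydraulic power relation, P = rho*g*Q*H.
P = 1000 * 9.81 * 0.021019 * 15.077 = 3108.8 W
Therefore the hydraulic power P = 3108.8 W.


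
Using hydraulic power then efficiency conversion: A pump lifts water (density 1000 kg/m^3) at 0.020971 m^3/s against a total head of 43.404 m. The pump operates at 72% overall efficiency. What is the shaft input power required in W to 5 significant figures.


Approach: apply hydraulic power then efficiency conversion, P = rho*g*Q*H; P_in = P/eta.
Step 1 — hydraulic power (P = rho*g*Q*H):
  P = 1000 * 9.81 * 0.020971 * 43.404 = 8929.310 W
Step 2 — input power: P_in = P/eta = 8929.310 / 0.72 = 12402 W
Therefore the shaft input power required = 12402 W.


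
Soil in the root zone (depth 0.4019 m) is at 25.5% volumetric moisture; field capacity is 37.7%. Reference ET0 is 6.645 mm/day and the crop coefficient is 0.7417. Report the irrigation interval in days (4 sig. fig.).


Approach: apply soil-water budget scheduling, SMD = (FC-theta)/100*depth*1000; ETc = ET0*Kc; interval = SMD/ETc.
Step 1 — soil moisture deficit:
  SMD = (37.7 - 25.5)/100 * 0.4019 * 1000 = 49.0318 mm
Step 2 — daily crop ET (ETc = ET0*Kc):
  ETc = 6.645 * 0.7417 = 4.92860 mm/day
Step 3 — irrigation interval (SMD/ETc):
  interval = 49.0318 / 4.92860 = 9.948 days
Therefore the irrigation interval = 9.948 days.


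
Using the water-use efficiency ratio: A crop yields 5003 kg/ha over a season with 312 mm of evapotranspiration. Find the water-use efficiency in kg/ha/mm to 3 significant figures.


Approach: apply the water-use efficiency ratio, WUE = yield/ET.
WUE = 5003 / 312 = 16.0 kg/ha/mm
Therefore the water-use efficiency = 16.0 kg/ha/mm.


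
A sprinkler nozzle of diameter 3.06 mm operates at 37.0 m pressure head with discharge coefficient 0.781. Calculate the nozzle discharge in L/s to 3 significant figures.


Approach: apply the orifice equation, Q = Cd*A*sqrt(2*g*h), A = pi*(d/2)^2.
A = pi*(3.06e-3/2)^2 = 7.3542e-06 m^2
Q = 0.781 * 7.3542e-06 * sqrt(2*9.81*37.0) * 1000 = 0.155 L/s
Therefore the nozzle discharge = 0.155 L/s.


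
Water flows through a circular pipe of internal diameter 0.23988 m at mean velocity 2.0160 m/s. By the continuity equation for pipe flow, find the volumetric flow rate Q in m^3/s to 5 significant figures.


Approach: apply the continuity equation for pipe flow, Q = A * v with A = pi*(D/2)^2.
A = pi*(0.23988/2)^2 = 0.04519371 m^2
Q = 0.04519371 * 2.0160 = 0.091111 m^3/s
Therefore the volumetric flow rate Q = 0.091111 m^3/s.


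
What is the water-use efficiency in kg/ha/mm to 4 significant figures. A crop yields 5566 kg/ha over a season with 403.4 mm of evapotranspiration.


Approach: apply the water-use efficiency ratio, WUE = yield/ET.
WUE = 5566 / 403.4 = 13.80 kg/ha/mm
Therefore the water-use efficiency = 13.80 kg/ha/mm.


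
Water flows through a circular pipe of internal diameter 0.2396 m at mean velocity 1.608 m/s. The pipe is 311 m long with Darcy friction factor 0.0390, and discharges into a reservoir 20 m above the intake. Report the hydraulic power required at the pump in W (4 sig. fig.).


Approach: apply continuity + Darcy-Weisbach + hydraulic power, Q = A*v; hf = f*(L/D)*(v^2/(2g)); H = static + hf; P = rho*g*Q*H.
Step 1 — flow rate (continuity, Q = A*v):
  A = pi*(0.2396/2)^2 = 0.0450883 m^2
  Q = 0.0450883 * 1.608 = 0.0725019 m^3/s
Step 2 — friction head loss (Darcy-Weisbach):
  hf = 0.0390 * (311/0.2396) * (1.608^2 / (2*9.81))
  hf = 6.67131 m
Step 3 — total head: H = 20 + 6.67131 = 26.6713 m
Step 4 — hydraulic power (P = rho*g*Q*H):
  P = 1000 * 9.81 * 0.0725019 * 26.6713 = 18970 W
Therefore the hydraulic power required at the pump = 18970 W.


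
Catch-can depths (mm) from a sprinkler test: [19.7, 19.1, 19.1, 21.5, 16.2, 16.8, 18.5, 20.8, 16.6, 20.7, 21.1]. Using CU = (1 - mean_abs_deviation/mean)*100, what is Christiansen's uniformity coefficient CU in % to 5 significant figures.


mean = 19.10000 mm
mean |d_i - mean| = 1.509091 mm
CU = (1 - 1.509091/19.10000)*100 = 92.099 %
Therefore Christiansen's uniformity coefficient CU = 92.099 %.


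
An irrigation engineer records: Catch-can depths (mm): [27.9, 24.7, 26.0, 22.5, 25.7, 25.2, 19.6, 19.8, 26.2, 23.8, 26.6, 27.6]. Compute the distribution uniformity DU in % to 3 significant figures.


Approach: apply the low-quarter distribution uniformity, DU = (mean of lowest quarter of readings / overall mean)*100.
sorted lowest 3 of 12: [19.6, 19.8, 22.5] -> mean = 20.633 mm
overall mean = 24.633 mm
DU = (20.633/24.633)*100 = 83.8 %
Therefore the distribution uniformity DU = 83.8 %.


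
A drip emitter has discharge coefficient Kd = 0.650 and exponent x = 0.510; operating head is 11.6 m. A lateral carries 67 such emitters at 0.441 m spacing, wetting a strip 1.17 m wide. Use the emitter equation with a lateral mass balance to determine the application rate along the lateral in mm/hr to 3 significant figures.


Approach: apply the emitter equation with a lateral mass balance, q = Kd*h^x; Q = n*q; rate = Q/(n*spacing*width).
Step 1 — single emitter flow (q = Kd*h^x):
  q = 0.650 * 11.6^0.510 = 2.2688 L/hr
Step 2 — total lateral flow: Q = 67 * 2.2688 = 152.01 L/hr
Step 3 — wetted area: A = 67 * 0.441 * 1.17 = 34.570 m^2
Step 4 — application rate: Q/A = 152.01/34.570 = 4.40 mm/hr
Therefore the application rate along the lateral = 4.40 mm/hr.


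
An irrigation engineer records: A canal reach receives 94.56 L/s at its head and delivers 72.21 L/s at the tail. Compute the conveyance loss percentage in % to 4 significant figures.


Approach: apply the conveyance loss ratio, loss% = ((Q_head - Q_tail)/Q_head)*100.
loss = ((94.56 - 72.21)/94.56)*100 = 23.64 %
Therefore the conveyance loss percentage = 23.64 %.


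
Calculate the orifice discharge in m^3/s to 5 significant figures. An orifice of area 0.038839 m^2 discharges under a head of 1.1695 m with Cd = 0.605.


Approach: apply the orifice equation, Q = Cd*A*sqrt(2*g*h).
Q = 0.605 * 0.038839 * sqrt(2*9.81*1.1695) = 0.11256 m^3/s
Therefore the orifice discharge = 0.11256 m^3/s.


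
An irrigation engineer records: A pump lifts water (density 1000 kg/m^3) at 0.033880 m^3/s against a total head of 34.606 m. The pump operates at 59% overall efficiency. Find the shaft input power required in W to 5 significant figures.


Approach: apply hydraulic power then efficiency conversion, P = rho*g*Q*H; P_in = P/eta.
Step 1 — hydraulic power (P = rho*g*Q*H):
  P = 1000 * 9.81 * 0.033880 * 34.606 = 11501.75 W
Step 2 — input power: P_in = P/eta = 11501.75 / 0.59 = 19494 W
Therefore the shaft input power required = 19494 W.


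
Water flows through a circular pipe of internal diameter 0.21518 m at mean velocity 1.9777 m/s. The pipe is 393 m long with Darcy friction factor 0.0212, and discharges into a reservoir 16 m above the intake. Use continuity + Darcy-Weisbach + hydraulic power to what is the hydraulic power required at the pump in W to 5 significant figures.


Approach: apply continuity + Darcy-Weisbach + hydraulic power, Q = A*v; hf = f*(L/D)*(v^2/(2g)); H = static + hf; P = rho*g*Q*H.
Step 1 — flow rate (continuity, Q = A*v):
  A = pi*(0.21518/2)^2 = 0.03636585 m^2
  Q = 0.03636585 * 1.9777 = 0.07192073 m^3/s
Step 2 — friction head loss (Darcy-Weisbach):
  hf = 0.0212 * (393/0.21518) * (1.9777^2 / (2*9.81))
  hf = 7.718774 m
Step 3 — total head: H = 16 + 7.718774 = 23.71877 m
Step 4 — hydraulic power (P = rho*g*Q*H):
  P = 1000 * 9.81 * 0.07192073 * 23.71877 = 16735 W
Therefore the hydraulic power required at the pump = 16735 W.
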